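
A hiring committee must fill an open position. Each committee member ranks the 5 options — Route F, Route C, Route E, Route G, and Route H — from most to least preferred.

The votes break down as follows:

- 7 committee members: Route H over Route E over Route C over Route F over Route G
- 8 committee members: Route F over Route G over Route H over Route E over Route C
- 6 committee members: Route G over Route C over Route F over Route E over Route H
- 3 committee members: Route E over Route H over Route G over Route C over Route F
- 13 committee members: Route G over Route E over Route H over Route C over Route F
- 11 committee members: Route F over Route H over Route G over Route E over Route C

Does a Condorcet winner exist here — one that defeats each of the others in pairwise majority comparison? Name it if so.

There is no Condorcet winner

Head-to-head results (48 voters total):
Route F vs Route C: Route C wins 29–19.
Route F vs Route E: Route F wins 25–23.
Route F vs Route G: Route F wins 26–22.
Route F vs Route H: Route F wins 25–23.
Route C vs Route E: Route E wins 42–6.
Route C vs Route G: Route G wins 41–7.
Route C vs Route H: Route H wins 42–6.
Route E vs Route G: Route G wins 38–10.
Route E vs Route H: Route H wins 26–22.
Route G vs Route H: Route G wins 27–21.
No candidate beats all others: Route F beats Route E beats Route C beats Route F, a majority cycle.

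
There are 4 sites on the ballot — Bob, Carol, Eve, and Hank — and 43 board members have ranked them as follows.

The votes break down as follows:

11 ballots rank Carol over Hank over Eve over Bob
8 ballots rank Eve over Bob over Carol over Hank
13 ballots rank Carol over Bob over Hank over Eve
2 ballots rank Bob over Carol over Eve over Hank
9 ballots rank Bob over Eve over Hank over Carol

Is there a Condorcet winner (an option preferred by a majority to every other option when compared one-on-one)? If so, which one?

Head-to-head results (43 voters total):
Bob vs Carol: Carol wins 24–19.
Bob vs Eve: Bob wins 24–19.
Bob vs Hank: Bob wins 32–11.
Carol vs Eve: Carol wins 26–17.
Carol vs Hank: Carol wins 34–9.
Eve vs Hank: Hank wins 24–19.
Carol beats each rival — Bob (24–19), Eve (26–17), Hank (34–9) — so Carol is the Condorcet winner.

Carol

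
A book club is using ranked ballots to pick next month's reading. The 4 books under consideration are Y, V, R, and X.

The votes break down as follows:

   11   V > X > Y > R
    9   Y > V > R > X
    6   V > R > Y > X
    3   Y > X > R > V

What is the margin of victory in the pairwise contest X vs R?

1

Ballots ranking X above R: 11+3 = 14.
Ballots ranking R above X: 9+6 = 15.
R wins 15–14, a margin of 1.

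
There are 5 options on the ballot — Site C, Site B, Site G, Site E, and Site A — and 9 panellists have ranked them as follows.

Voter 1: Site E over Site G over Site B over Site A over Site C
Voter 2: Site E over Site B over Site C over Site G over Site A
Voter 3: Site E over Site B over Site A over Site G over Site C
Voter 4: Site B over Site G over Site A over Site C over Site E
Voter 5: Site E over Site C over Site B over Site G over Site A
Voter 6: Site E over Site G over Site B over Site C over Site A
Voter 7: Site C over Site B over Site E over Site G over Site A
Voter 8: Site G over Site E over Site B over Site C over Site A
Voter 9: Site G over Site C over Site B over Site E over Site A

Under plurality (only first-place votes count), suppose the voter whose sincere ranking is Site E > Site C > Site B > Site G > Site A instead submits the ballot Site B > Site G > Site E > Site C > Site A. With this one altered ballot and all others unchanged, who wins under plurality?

Site E

First-place totals with the altered ballot: Site C 1, Site B 2, Site G 2, Site E 4, Site A 0.
The winner is unchanged: still Site E.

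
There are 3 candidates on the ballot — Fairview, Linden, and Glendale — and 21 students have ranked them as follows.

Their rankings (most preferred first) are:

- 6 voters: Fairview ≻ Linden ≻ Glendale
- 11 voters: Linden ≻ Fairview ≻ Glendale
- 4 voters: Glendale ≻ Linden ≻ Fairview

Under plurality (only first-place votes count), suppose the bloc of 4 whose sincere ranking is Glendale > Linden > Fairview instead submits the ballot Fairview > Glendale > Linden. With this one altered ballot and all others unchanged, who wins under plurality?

First-place totals with the altered ballot: Fairview 10, Linden 11, Glendale 0.
The winner is unchanged: still Linden.

Linden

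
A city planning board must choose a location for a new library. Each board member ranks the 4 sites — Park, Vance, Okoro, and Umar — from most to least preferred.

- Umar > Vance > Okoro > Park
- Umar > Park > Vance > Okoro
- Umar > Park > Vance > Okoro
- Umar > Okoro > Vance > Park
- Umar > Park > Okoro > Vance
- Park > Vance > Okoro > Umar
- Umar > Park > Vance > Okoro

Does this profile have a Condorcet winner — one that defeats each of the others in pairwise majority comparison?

Head-to-head results (7 voters total):
Park vs Vance: Park wins 5–2.
Park vs Okoro: Park wins 5–2.
Park vs Umar: Umar wins 6–1.
Vance vs Okoro: Vance wins 5–2.
Vance vs Umar: Umar wins 6–1.
Okoro vs Umar: Umar wins 6–1.
Umar beats each rival — Park (6–1), Vance (6–1), Okoro (6–1) — so Umar is the Condorcet winner.

Yes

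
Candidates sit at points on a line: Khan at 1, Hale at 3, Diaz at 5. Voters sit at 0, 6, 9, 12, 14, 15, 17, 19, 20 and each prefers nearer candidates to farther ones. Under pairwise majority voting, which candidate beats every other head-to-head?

Diaz

With single-peaked preferences on a line, the Condorcet winner is the candidate closest to the median voter.
The median voter (position 14) is closest to Diaz at 5.
Check: Diaz vs Khan — voters closer to Diaz: 8 of 9.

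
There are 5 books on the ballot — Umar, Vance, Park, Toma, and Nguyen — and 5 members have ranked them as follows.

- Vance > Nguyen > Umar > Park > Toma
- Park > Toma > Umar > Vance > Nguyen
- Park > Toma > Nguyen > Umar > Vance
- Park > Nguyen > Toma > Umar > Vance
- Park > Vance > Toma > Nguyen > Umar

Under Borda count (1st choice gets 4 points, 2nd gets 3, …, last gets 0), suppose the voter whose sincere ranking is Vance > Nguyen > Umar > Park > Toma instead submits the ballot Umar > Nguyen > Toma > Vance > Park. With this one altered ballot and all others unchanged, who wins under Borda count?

Borda totals with the altered ballot: Umar 8, Vance 5, Park 16, Toma 12, Nguyen 9.
The winner is unchanged: still Park.

Park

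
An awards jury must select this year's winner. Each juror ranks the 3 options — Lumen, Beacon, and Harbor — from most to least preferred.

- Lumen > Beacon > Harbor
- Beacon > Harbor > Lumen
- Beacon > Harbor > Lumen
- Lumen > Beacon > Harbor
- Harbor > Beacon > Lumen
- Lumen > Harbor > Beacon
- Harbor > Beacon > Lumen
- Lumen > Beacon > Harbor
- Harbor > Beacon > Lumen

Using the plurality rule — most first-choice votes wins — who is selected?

First-place vote totals:
  Lumen: 4
  Beacon: 2
  Harbor: 3
Lumen has the most first-place votes.

Lumen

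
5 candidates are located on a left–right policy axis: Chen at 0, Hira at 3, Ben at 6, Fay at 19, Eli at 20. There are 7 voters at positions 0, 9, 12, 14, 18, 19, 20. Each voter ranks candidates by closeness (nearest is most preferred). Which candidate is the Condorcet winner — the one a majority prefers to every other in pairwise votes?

With single-peaked preferences on a line, the Condorcet winner is the candidate closest to the median voter.
The median voter (position 14) is closest to Fay at 19.
Check: Fay vs Hira — voters closer to Fay: 5 of 7.

Fay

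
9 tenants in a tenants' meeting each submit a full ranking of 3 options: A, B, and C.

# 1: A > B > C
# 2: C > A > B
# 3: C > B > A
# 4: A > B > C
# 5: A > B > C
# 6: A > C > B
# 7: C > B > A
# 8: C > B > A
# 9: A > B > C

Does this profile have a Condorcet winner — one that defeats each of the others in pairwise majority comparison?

Yes

Head-to-head results (9 voters total):
A vs B: A wins 6–3.
A vs C: A wins 5–4.
B vs C: C wins 5–4.
A beats each rival — B (6–3), C (5–4) — so A is the Condorcet winner.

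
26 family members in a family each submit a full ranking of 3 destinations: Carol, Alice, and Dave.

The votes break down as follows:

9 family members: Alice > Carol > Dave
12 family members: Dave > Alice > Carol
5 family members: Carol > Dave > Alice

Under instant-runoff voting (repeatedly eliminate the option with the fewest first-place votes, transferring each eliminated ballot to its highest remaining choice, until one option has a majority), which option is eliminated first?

Round 1: Dave 12, Alice 9, Carol 5. Carol has the fewest and is eliminated.
Round 2: Dave 17, Alice 9. Dave has a majority.

Carol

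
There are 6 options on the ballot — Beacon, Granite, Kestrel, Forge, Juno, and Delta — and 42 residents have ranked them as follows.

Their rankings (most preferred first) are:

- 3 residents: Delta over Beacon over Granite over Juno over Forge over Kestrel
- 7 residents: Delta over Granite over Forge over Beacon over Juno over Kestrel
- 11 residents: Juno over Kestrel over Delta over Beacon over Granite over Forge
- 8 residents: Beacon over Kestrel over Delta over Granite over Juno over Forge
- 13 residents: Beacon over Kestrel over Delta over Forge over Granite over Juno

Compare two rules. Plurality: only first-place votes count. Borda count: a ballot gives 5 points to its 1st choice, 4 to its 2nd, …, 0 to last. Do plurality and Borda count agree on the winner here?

Yes

Plurality first-place counts: Beacon 21, Granite 0, Kestrel 0, Forge 0, Juno 11, Delta 10 → Beacon.
Borda totals: Beacon 153, Granite 77, Kestrel 128, Forge 50, Juno 76, Delta 146 → Beacon.
The two rules agree on Beacon.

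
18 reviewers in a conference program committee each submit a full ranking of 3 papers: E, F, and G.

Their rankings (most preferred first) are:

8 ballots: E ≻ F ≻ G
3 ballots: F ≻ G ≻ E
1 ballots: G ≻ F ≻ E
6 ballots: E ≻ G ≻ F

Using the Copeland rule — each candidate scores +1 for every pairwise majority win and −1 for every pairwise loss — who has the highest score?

E

Pairwise results:
  E vs F: E wins 14–4.
  E vs G: E wins 14–4.
  F vs G: F wins 11–7.
Copeland scores (wins − losses):
  E: 2 − 0 = 2
  F: 1 − 1 = 0
  G: 0 − 2 = -2
E has the best Copeland score.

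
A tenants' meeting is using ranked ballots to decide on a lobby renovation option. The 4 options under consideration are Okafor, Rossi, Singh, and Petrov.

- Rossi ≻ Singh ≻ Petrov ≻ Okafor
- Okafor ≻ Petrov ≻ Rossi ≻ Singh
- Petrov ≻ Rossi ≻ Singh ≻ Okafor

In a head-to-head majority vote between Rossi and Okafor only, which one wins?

Ballots ranking Rossi above Okafor: 2.
Ballots ranking Okafor above Rossi: 1.
Rossi wins the head-to-head, 2–1.

Rossi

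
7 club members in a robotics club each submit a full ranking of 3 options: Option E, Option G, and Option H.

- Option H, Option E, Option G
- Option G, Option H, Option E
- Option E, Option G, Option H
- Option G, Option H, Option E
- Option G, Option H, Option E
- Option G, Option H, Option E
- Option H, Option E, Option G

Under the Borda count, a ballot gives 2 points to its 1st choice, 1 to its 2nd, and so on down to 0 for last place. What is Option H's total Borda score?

Borda scores:
  Option E: 1 + 0 + 2 + 0 + 0 + 0 + 1 = 4
  Option G: 0 + 2 + 1 + 2 + 2 + 2 + 0 = 9
  Option H: 2 + 1 + 0 + 1 + 1 + 1 + 2 = 8

8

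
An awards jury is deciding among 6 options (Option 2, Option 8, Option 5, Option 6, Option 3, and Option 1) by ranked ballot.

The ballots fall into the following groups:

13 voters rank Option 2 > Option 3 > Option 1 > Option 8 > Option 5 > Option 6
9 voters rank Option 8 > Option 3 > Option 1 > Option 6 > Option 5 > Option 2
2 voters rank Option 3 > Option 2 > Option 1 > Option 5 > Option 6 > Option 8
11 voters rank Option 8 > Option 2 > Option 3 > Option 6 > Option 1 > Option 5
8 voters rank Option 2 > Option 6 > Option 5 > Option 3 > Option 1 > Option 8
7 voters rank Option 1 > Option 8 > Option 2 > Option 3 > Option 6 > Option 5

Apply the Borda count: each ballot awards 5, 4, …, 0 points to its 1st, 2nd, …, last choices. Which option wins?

Borda scores:
  Option 2: 13·5 + 9·0 + 2·4 + 11·4 + 8·5 + 7·3 = 178
  Option 8: 13·2 + 9·5 + 2·0 + 11·5 + 8·0 + 7·4 = 154
  Option 5: 13·1 + 9·1 + 2·2 + 11·0 + 8·3 + 7·0 = 50
  Option 6: 13·0 + 9·2 + 2·1 + 11·2 + 8·4 + 7·1 = 81
  Option 3: 13·4 + 9·4 + 2·5 + 11·3 + 8·2 + 7·2 = 161
  Option 1: 13·3 + 9·3 + 2·3 + 11·1 + 8·1 + 7·5 = 126
Option 2 has the highest total.

Option 2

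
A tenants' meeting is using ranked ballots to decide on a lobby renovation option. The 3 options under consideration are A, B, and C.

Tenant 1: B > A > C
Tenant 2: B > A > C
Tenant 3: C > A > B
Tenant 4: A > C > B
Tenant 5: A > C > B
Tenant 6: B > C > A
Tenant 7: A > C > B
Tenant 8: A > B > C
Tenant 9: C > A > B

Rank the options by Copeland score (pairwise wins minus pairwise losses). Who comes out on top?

Pairwise results:
  A vs B: A wins 6–3.
  A vs C: A wins 6–3.
  B vs C: C wins 5–4.
Copeland scores (wins − losses):
  A: 2 − 0 = 2
  B: 0 − 2 = -2
  C: 1 − 1 = 0
A has the best Copeland score.

A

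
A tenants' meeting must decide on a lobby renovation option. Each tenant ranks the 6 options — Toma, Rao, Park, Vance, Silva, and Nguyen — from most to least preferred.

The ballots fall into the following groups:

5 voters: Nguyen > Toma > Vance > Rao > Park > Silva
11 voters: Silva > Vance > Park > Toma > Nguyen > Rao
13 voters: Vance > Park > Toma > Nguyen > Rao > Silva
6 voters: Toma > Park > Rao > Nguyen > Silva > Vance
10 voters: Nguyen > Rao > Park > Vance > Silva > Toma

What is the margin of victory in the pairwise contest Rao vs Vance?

13

Ballots ranking Rao above Vance: 6+10 = 16.
Ballots ranking Vance above Rao: 5+11+13 = 29.
Vance wins 29–16, a margin of 13.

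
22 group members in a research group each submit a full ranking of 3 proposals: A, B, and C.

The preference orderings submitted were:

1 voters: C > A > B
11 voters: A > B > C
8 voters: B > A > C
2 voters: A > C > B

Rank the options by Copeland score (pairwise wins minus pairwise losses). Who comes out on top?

Pairwise results:
  A vs B: A wins 14–8.
  A vs C: A wins 21–1.
  B vs C: B wins 19–3.
Copeland scores (wins − losses):
  A: 2 − 0 = 2
  B: 1 − 1 = 0
  C: 0 − 2 = -2
A has the best Copeland score.

A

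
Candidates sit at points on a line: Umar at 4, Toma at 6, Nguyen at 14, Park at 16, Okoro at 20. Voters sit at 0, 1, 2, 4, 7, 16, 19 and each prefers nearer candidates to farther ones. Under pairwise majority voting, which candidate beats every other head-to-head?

With single-peaked preferences on a line, the Condorcet winner is the candidate closest to the median voter.
The median voter (position 4) is closest to Umar at 4.
Check: Umar vs Okoro — voters closer to Umar: 5 of 7.

Umar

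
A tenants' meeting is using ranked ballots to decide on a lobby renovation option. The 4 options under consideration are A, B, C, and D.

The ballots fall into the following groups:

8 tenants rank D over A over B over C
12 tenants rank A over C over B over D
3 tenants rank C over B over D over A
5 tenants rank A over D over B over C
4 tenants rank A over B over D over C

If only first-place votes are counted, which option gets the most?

First-place vote totals:
  A: 21
  B: 0
  C: 3
  D: 8
A has the most first-place votes.

A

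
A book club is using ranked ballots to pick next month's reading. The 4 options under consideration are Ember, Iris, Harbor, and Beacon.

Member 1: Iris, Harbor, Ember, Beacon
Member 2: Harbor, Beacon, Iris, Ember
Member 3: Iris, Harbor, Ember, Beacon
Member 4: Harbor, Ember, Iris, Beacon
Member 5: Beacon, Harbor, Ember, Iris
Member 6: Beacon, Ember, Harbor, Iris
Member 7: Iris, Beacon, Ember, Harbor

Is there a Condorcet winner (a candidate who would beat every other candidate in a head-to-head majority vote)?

Yes

Head-to-head results (7 voters total):
Ember vs Iris: Iris wins 4–3.
Ember vs Harbor: Harbor wins 5–2.
Ember vs Beacon: Beacon wins 4–3.
Iris vs Harbor: Harbor wins 4–3.
Iris vs Beacon: Iris wins 4–3.
Harbor vs Beacon: Harbor wins 4–3.
Harbor beats each rival — Ember (5–2), Iris (4–3), Beacon (4–3) — so Harbor is the Condorcet winner.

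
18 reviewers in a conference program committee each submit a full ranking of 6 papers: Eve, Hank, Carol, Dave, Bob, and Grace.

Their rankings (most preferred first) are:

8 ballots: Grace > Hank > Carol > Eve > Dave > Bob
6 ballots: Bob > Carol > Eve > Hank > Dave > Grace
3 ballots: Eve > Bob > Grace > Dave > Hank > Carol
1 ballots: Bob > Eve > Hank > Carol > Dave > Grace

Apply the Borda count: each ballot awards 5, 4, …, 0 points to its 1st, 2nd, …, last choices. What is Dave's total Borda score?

21

Borda scores:
  Eve: 8·2 + 6·3 + 3·5 + 4 = 53
  Hank: 8·4 + 6·2 + 3·1 + 3 = 50
  Carol: 8·3 + 6·4 + 3·0 + 2 = 50
  Dave: 8·1 + 6·1 + 3·2 + 1 = 21
  Bob: 8·0 + 6·5 + 3·4 + 5 = 47
  Grace: 8·5 + 6·0 + 3·3 + 0 = 49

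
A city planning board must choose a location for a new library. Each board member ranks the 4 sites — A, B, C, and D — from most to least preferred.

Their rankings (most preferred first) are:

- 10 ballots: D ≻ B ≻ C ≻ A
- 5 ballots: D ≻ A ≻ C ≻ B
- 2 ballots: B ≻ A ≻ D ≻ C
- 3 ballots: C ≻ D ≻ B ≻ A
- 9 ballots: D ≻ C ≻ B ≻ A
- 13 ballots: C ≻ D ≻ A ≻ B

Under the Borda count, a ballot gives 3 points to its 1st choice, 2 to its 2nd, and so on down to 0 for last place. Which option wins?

D

Borda scores:
  A: 10·0 + 5·2 + 2·2 + 3·0 + 9·0 + 13·1 = 27
  B: 10·2 + 5·0 + 2·3 + 3·1 + 9·1 + 13·0 = 38
  C: 10·1 + 5·1 + 2·0 + 3·3 + 9·2 + 13·3 = 81
  D: 10·3 + 5·3 + 2·1 + 3·2 + 9·3 + 13·2 = 106
D has the highest total.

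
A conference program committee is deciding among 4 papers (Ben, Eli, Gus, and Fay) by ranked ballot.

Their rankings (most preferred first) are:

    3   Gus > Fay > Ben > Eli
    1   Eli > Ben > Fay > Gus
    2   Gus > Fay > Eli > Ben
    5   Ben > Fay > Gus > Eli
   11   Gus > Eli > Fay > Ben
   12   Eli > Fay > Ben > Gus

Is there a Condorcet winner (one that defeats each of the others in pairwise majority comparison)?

Head-to-head results (34 voters total):
Ben vs Eli: Eli wins 26–8.
Ben vs Gus: Ben wins 18–16.
Ben vs Fay: Fay wins 28–6.
Eli vs Gus: Gus wins 21–13.
Eli vs Fay: Eli wins 24–10.
Gus vs Fay: Fay wins 18–16.
No candidate beats all others: Ben beats Gus beats Eli beats Ben, a majority cycle.

No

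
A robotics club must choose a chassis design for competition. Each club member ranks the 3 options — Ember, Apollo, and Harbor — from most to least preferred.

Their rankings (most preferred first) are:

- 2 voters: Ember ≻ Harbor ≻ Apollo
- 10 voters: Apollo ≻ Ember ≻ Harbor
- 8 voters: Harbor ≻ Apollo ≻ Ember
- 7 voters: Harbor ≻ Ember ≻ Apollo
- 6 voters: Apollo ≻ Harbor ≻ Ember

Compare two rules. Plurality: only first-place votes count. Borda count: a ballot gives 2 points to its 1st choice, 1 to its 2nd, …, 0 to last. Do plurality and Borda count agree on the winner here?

Yes

Plurality first-place counts: Ember 2, Apollo 16, Harbor 15 → Apollo.
Borda totals: Ember 21, Apollo 40, Harbor 38 → Apollo.
The two rules agree on Apollo.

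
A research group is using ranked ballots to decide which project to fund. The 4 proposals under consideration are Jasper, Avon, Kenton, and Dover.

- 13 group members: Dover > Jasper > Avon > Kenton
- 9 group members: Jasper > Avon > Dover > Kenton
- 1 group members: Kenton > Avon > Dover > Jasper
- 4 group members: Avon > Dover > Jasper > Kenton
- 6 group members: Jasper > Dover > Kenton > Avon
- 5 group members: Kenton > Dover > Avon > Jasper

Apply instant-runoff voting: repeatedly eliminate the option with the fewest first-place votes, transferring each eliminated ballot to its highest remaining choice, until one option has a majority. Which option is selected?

Dover

Round 1: Jasper 15, Dover 13, Kenton 6, Avon 4. Avon has the fewest and is eliminated.
Round 2: Dover 17, Jasper 15, Kenton 6. Kenton has the fewest and is eliminated.
Round 3: Dover 23, Jasper 15. Dover has a majority.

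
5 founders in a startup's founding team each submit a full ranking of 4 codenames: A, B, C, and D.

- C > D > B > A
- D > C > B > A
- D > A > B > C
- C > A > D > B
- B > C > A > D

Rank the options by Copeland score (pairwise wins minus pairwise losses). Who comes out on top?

Pairwise results:
  A vs B: B wins 3–2.
  A vs C: C wins 4–1.
  A vs D: D wins 3–2.
  B vs C: C wins 3–2.
  B vs D: D wins 4–1.
  C vs D: C wins 3–2.
Copeland scores (wins − losses):
  A: 0 − 3 = -3
  B: 1 − 2 = -1
  C: 3 − 0 = 3
  D: 2 − 1 = 1
C has the best Copeland score.

C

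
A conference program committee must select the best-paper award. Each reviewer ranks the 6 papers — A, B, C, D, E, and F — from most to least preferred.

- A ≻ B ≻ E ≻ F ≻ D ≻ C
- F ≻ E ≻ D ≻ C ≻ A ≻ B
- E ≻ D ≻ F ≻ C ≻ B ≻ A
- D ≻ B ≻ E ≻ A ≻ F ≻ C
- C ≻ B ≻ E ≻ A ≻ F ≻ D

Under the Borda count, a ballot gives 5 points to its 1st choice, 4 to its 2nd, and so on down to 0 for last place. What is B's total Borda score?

13

Borda scores:
  A: 5 + 1 + 0 + 2 + 2 = 10
  B: 4 + 0 + 1 + 4 + 4 = 13
  C: 0 + 2 + 2 + 0 + 5 = 9
  D: 1 + 3 + 4 + 5 + 0 = 13
  E: 3 + 4 + 5 + 3 + 3 = 18
  F: 2 + 5 + 3 + 1 + 1 = 12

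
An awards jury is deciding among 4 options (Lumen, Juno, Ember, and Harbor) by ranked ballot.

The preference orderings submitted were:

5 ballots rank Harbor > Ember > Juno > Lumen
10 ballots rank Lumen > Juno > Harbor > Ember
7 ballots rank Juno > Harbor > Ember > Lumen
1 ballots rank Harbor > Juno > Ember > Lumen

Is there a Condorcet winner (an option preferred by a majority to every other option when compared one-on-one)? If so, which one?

Head-to-head results (23 voters total):
Lumen vs Juno: Juno wins 13–10.
Lumen vs Ember: Ember wins 13–10.
Lumen vs Harbor: Harbor wins 13–10.
Juno vs Ember: Juno wins 18–5.
Juno vs Harbor: Juno wins 17–6.
Ember vs Harbor: Harbor wins 23–0.
Juno beats each rival — Lumen (13–10), Ember (18–5), Harbor (17–6) — so Juno is the Condorcet winner.

Juno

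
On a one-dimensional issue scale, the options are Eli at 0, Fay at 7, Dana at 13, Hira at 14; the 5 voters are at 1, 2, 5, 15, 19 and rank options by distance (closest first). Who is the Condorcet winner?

With single-peaked preferences on a line, the Condorcet winner is the candidate closest to the median voter.
The median voter (position 5) is closest to Fay at 7.
Check: Fay vs Eli — voters closer to Fay: 3 of 5.

Fay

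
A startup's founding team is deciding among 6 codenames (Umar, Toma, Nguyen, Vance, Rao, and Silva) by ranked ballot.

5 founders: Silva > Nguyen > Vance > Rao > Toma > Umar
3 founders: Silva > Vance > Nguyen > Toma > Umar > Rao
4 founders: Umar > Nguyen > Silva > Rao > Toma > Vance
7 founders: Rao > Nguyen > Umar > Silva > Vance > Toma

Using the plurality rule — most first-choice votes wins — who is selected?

First-place vote totals:
  Umar: 4
  Toma: 0
  Nguyen: 0
  Vance: 0
  Rao: 7
  Silva: 8
Silva has the most first-place votes.

Silva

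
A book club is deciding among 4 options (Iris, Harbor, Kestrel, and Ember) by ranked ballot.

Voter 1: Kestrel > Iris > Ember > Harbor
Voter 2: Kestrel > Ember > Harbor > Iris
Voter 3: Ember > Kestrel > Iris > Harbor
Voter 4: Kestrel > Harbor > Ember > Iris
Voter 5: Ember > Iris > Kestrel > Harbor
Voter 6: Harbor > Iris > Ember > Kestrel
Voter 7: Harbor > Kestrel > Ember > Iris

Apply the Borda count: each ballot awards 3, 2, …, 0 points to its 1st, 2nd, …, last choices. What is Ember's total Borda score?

Borda scores:
  Iris: 2 + 0 + 1 + 0 + 2 + 2 + 0 = 7
  Harbor: 0 + 1 + 0 + 2 + 0 + 3 + 3 = 9
  Kestrel: 3 + 3 + 2 + 3 + 1 + 0 + 2 = 14
  Ember: 1 + 2 + 3 + 1 + 3 + 1 + 1 = 12

12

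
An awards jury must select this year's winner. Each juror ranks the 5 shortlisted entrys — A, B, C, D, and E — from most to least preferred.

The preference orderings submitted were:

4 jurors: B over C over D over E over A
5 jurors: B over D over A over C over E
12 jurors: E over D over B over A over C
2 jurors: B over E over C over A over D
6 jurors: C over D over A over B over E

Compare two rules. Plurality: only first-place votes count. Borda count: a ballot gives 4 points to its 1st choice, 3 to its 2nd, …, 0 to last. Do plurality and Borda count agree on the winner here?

Plurality first-place counts: A 0, B 11, C 6, D 0, E 12 → E.
Borda totals: A 36, B 74, C 45, D 77, E 58 → D.
The two rules disagree: plurality picks E, Borda picks D.

No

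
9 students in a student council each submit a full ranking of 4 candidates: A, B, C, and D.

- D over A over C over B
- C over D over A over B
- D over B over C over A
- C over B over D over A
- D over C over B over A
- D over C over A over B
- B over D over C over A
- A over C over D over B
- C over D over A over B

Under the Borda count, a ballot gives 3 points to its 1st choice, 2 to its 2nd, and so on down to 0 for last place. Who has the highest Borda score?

D

Borda scores:
  A: 2 + 1 + 0 + 0 + 0 + 1 + 0 + 3 + 1 = 8
  B: 0 + 0 + 2 + 2 + 1 + 0 + 3 + 0 + 0 = 8
  C: 1 + 3 + 1 + 3 + 2 + 2 + 1 + 2 + 3 = 18
  D: 3 + 2 + 3 + 1 + 3 + 3 + 2 + 1 + 2 = 20
D has the highest total.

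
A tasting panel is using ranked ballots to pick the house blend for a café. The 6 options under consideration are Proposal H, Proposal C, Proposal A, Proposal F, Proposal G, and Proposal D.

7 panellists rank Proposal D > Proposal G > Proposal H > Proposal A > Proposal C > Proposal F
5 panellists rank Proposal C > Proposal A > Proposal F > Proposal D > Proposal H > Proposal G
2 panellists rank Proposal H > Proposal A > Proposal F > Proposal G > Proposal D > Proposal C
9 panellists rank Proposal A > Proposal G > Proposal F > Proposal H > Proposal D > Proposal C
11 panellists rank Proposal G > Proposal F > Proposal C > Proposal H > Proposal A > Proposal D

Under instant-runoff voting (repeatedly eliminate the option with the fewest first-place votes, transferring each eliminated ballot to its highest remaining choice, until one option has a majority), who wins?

Proposal G

Round 1: Proposal G 11, Proposal A 9, Proposal D 7, Proposal C 5, Proposal H 2, Proposal F 0. Proposal F has the fewest and is eliminated.
Round 2: Proposal G 11, Proposal A 9, Proposal D 7, Proposal C 5, Proposal H 2. Proposal H has the fewest and is eliminated.
Round 3: Proposal A 11, Proposal G 11, Proposal D 7, Proposal C 5. Proposal C has the fewest and is eliminated.
Round 4: Proposal A 16, Proposal G 11, Proposal D 7. Proposal D has the fewest and is eliminated.
Round 5: Proposal G 18, Proposal A 16. Proposal G has a majority.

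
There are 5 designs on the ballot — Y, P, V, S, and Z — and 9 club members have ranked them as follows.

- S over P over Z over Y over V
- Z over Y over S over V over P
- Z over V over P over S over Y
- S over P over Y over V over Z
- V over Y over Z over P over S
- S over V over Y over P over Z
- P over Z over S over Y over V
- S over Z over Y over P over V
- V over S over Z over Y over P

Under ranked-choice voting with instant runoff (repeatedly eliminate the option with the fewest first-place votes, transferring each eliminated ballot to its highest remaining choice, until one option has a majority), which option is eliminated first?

Round 1: S 4, V 2, Z 2, P 1, Y 0. Y has the fewest and is eliminated.
Round 2: S 4, V 2, Z 2, P 1. P has the fewest and is eliminated.
Round 3: S 4, Z 3, V 2. V has the fewest and is eliminated.
Round 4: S 5, Z 4. S has a majority.

Y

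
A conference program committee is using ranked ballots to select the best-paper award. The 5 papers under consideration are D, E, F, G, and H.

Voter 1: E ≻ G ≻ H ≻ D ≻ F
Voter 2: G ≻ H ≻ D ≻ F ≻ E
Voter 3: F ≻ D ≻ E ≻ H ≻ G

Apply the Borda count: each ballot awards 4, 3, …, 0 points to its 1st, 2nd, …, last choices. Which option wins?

G

Borda scores:
  D: 1 + 2 + 3 = 6
  E: 4 + 0 + 2 = 6
  F: 0 + 1 + 4 = 5
  G: 3 + 4 + 0 = 7
  H: 2 + 3 + 1 = 6
G has the highest total.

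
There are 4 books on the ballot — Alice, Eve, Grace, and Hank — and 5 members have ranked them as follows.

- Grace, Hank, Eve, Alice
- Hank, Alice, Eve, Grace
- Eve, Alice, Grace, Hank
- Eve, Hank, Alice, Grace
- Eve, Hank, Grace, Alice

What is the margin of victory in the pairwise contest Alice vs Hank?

3

Ballots ranking Alice above Hank: 1.
Ballots ranking Hank above Alice: 4.
Hank wins 4–1, a margin of 3.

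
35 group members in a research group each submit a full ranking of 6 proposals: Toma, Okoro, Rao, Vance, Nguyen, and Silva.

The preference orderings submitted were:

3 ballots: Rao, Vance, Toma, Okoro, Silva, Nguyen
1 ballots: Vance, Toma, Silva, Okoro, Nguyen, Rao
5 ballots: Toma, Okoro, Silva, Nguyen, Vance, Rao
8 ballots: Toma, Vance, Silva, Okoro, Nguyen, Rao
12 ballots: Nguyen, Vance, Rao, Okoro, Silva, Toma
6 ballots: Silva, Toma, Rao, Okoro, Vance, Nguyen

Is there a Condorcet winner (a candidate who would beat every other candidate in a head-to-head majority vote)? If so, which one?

Head-to-head results (35 voters total):
Toma vs Okoro: Toma wins 23–12.
Toma vs Rao: Toma wins 20–15.
Toma vs Vance: Toma wins 19–16.
Toma vs Nguyen: Toma wins 23–12.
Toma vs Silva: Silva wins 18–17.
Okoro vs Rao: Rao wins 21–14.
Okoro vs Vance: Vance wins 24–11.
Okoro vs Nguyen: Okoro wins 23–12.
Okoro vs Silva: Okoro wins 20–15.
Rao vs Vance: Vance wins 26–9.
Rao vs Nguyen: Nguyen wins 26–9.
Rao vs Silva: Silva wins 20–15.
Vance vs Nguyen: Vance wins 18–17.
Vance vs Silva: Vance wins 24–11.
Nguyen vs Silva: Silva wins 23–12.
No candidate beats all others: Toma beats Okoro beats Silva beats Toma, a majority cycle.

No Condorcet winner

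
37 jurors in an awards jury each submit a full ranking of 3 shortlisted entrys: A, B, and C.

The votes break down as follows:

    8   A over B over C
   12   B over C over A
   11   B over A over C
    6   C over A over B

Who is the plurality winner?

B

First-place vote totals:
  A: 8
  B: 23
  C: 6
B has the most first-place votes.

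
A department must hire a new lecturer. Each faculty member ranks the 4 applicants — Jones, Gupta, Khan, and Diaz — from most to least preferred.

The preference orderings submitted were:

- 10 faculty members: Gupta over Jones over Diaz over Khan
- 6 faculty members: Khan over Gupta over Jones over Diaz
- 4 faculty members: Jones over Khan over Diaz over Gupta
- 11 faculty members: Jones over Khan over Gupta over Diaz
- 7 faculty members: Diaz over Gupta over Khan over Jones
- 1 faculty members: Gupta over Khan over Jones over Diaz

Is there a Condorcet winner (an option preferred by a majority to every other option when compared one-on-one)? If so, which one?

Head-to-head results (39 voters total):
Jones vs Gupta: Gupta wins 24–15.
Jones vs Khan: Jones wins 25–14.
Jones vs Diaz: Jones wins 32–7.
Gupta vs Khan: Khan wins 21–18.
Gupta vs Diaz: Gupta wins 28–11.
Khan vs Diaz: Khan wins 22–17.
No candidate beats all others: Jones beats Khan beats Gupta beats Jones, a majority cycle.

None — there is no Condorcet winner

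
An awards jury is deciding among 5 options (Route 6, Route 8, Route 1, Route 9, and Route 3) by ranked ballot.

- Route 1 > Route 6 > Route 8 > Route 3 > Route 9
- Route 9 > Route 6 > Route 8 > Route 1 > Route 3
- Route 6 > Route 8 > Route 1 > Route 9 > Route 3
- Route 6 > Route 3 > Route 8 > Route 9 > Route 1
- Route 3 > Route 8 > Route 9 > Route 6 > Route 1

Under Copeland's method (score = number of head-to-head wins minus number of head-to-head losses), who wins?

Route 6

Pairwise results:
  Route 6 vs Route 8: Route 6 wins 4–1.
  Route 6 vs Route 1: Route 6 wins 4–1.
  Route 6 vs Route 9: Route 6 wins 3–2.
  Route 6 vs Route 3: Route 6 wins 4–1.
  Route 8 vs Route 1: Route 8 wins 4–1.
  Route 8 vs Route 9: Route 8 wins 4–1.
  Route 8 vs Route 3: Route 8 wins 3–2.
  Route 1 vs Route 9: Route 9 wins 3–2.
  Route 1 vs Route 3: Route 1 wins 3–2.
  Route 9 vs Route 3: Route 3 wins 3–2.
Copeland scores (wins − losses):
  Route 6: 4 − 0 = 4
  Route 8: 3 − 1 = 2
  Route 1: 1 − 3 = -2
  Route 9: 1 − 3 = -2
  Route 3: 1 − 3 = -2
Route 6 has the best Copeland score.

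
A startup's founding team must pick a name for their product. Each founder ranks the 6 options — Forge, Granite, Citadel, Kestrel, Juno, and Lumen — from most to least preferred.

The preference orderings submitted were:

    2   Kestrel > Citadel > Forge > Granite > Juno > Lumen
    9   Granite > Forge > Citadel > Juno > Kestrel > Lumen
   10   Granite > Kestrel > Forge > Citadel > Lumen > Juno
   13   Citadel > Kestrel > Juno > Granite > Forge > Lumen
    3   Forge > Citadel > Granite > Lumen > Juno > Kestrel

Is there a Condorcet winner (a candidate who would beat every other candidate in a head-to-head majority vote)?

Yes

Head-to-head results (37 voters total):
Forge vs Granite: Granite wins 32–5.
Forge vs Citadel: Forge wins 22–15.
Forge vs Kestrel: Kestrel wins 25–12.
Forge vs Juno: Forge wins 24–13.
Forge vs Lumen: Forge wins 37–0.
Granite vs Citadel: Granite wins 19–18.
Granite vs Kestrel: Granite wins 22–15.
Granite vs Juno: Granite wins 24–13.
Granite vs Lumen: Granite wins 37–0.
Citadel vs Kestrel: Citadel wins 25–12.
Citadel vs Juno: Citadel wins 37–0.
Citadel vs Lumen: Citadel wins 37–0.
Kestrel vs Juno: Kestrel wins 25–12.
Kestrel vs Lumen: Kestrel wins 34–3.
Juno vs Lumen: Juno wins 24–13.
Granite beats each rival — Forge (32–5), Citadel (19–18), Kestrel (22–15), Juno (24–13), Lumen (37–0) — so Granite is the Condorcet winner.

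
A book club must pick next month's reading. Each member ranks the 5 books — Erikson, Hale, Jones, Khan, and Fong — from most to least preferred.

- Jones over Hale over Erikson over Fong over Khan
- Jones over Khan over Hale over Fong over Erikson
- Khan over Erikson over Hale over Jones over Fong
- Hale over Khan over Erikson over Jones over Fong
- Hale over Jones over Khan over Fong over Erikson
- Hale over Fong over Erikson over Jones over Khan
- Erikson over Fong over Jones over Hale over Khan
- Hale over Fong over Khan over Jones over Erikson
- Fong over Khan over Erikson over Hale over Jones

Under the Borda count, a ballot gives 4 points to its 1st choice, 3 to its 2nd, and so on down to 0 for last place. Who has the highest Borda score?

Borda scores:
  Erikson: 2 + 0 + 3 + 2 + 0 + 2 + 4 + 0 + 2 = 15
  Hale: 3 + 2 + 2 + 4 + 4 + 4 + 1 + 4 + 1 = 25
  Jones: 4 + 4 + 1 + 1 + 3 + 1 + 2 + 1 + 0 = 17
  Khan: 0 + 3 + 4 + 3 + 2 + 0 + 0 + 2 + 3 = 17
  Fong: 1 + 1 + 0 + 0 + 1 + 3 + 3 + 3 + 4 = 16
Hale has the highest total.

Hale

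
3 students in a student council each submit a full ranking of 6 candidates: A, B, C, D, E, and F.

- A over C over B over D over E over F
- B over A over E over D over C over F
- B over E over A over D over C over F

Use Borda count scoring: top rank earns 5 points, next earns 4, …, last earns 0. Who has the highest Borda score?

B

Borda scores:
  A: 5 + 4 + 3 = 12
  B: 3 + 5 + 5 = 13
  C: 4 + 1 + 1 = 6
  D: 2 + 2 + 2 = 6
  E: 1 + 3 + 4 = 8
  F: 0 + 0 + 0 = 0
B has the highest total.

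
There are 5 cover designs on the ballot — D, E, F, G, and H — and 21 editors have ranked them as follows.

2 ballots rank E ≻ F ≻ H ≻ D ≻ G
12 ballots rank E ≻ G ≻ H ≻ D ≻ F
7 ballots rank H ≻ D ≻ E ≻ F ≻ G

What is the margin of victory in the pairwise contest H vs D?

Ballots ranking H above D: 2+12+7 = 21.
Ballots ranking D above H: 0.
H wins 21–0, a margin of 21.

21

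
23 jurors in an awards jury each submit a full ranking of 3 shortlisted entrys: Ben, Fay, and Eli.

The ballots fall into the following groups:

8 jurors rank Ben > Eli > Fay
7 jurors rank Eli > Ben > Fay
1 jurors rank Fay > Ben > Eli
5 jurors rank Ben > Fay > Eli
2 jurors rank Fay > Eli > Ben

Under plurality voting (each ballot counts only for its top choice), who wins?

First-place vote totals:
  Ben: 13
  Fay: 3
  Eli: 7
Ben has the most first-place votes.

Ben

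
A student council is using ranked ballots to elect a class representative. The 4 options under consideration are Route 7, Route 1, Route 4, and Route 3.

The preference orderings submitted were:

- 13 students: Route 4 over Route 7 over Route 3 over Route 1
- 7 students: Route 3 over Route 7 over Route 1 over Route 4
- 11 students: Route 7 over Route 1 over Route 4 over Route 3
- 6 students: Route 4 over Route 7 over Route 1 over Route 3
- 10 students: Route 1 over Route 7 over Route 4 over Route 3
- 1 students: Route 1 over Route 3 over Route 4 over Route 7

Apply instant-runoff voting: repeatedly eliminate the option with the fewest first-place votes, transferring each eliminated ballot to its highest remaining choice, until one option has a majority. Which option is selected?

Round 1: Route 4 19, Route 7 11, Route 1 11, Route 3 7. Route 3 has the fewest and is eliminated.
Round 2: Route 4 19, Route 7 18, Route 1 11. Route 1 has the fewest and is eliminated.
Round 3: Route 7 28, Route 4 20. Route 7 has a majority.

Route 7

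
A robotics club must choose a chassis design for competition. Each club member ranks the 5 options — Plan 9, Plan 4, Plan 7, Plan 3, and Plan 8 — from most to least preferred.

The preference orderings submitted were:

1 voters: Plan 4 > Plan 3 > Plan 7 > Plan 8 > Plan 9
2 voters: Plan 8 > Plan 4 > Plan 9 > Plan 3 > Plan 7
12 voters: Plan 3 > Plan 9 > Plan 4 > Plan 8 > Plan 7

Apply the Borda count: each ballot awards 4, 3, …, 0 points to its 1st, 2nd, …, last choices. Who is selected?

Plan 3

Borda scores:
  Plan 9: 0 + 2·2 + 12·3 = 40
  Plan 4: 4 + 2·3 + 12·2 = 34
  Plan 7: 2 + 2·0 + 12·0 = 2
  Plan 3: 3 + 2·1 + 12·4 = 53
  Plan 8: 1 + 2·4 + 12·1 = 21
Plan 3 has the highest total.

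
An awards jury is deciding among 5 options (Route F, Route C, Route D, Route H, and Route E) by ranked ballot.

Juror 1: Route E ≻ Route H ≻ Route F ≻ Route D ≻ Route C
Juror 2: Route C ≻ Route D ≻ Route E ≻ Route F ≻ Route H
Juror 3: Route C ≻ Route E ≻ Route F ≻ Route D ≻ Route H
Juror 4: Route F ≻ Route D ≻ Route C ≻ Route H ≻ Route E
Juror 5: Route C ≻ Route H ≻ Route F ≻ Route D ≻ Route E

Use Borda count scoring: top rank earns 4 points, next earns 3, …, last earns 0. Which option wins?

Borda scores:
  Route F: 2 + 1 + 2 + 4 + 2 = 11
  Route C: 0 + 4 + 4 + 2 + 4 = 14
  Route D: 1 + 3 + 1 + 3 + 1 = 9
  Route H: 3 + 0 + 0 + 1 + 3 = 7
  Route E: 4 + 2 + 3 + 0 + 0 = 9
Route C has the highest total.

Route C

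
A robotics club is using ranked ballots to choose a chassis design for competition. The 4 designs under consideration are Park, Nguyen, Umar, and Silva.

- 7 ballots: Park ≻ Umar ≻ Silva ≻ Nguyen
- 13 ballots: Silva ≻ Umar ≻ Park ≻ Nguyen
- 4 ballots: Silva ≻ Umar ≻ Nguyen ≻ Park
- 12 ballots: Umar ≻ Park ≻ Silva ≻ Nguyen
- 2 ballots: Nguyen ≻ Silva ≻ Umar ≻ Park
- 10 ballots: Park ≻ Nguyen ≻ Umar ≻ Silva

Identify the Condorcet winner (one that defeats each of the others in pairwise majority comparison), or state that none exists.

Umar

Head-to-head results (48 voters total):
Park vs Nguyen: Park wins 42–6.
Park vs Umar: Umar wins 31–17.
Park vs Silva: Park wins 29–19.
Nguyen vs Umar: Umar wins 36–12.
Nguyen vs Silva: Silva wins 36–12.
Umar vs Silva: Umar wins 29–19.
Umar beats each rival — Park (31–17), Nguyen (36–12), Silva (29–19) — so Umar is the Condorcet winner.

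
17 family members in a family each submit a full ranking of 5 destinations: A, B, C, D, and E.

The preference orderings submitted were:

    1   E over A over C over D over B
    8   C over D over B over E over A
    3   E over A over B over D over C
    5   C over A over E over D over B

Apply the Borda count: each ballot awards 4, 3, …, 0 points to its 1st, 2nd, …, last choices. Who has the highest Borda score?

Borda scores:
  A: 3 + 8·0 + 3·3 + 5·3 = 27
  B: 0 + 8·2 + 3·2 + 5·0 = 22
  C: 2 + 8·4 + 3·0 + 5·4 = 54
  D: 1 + 8·3 + 3·1 + 5·1 = 33
  E: 4 + 8·1 + 3·4 + 5·2 = 34
C has the highest total.

C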